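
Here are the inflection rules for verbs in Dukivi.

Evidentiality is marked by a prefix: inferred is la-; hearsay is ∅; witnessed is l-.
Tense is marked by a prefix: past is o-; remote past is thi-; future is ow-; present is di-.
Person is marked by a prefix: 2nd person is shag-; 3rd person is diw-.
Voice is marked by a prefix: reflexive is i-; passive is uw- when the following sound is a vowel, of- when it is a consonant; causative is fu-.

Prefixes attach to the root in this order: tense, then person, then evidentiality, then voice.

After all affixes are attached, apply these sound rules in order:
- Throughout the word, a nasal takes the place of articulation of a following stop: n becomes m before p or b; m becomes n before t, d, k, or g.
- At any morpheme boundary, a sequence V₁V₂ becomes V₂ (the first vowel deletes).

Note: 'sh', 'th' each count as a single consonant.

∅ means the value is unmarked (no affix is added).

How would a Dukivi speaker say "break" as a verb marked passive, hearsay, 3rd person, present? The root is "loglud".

Attach tense present di- → diloglud.
Attach person 3rd person diw- → diwdiloglud.
evidentiality = hearsay: zero marking, form stays diwdiloglud.
Attach voice passive of- (before consonant 'd') → ofdiwdiloglud.
Nasal assimilation: no change.
Vowel deletion: no change.

ofdiwdiloglud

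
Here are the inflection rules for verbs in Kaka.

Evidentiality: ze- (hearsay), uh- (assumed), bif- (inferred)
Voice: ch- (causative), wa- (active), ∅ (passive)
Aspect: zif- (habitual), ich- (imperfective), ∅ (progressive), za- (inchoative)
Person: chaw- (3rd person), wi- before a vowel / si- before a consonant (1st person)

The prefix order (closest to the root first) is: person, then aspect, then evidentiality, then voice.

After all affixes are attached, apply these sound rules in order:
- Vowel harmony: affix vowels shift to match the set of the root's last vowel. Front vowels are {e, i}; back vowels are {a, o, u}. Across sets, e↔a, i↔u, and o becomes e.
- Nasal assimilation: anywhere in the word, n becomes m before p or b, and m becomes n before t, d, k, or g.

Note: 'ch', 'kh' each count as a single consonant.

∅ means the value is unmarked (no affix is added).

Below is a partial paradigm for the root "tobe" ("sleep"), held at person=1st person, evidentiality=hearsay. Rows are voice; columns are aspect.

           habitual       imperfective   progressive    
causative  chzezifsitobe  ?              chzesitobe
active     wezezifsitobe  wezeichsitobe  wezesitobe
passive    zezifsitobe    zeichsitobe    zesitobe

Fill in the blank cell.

Attach person 1st person si- (before consonant 't') → sitobe.
Attach aspect imperfective ich- → ichsitobe.
Attach evidentiality hearsay ze- → zeichsitobe.
Attach voice causative ch- → chzeichsitobe.
Vowel harmony: no change.
Nasal assimilation: no change.

chzeichsitobe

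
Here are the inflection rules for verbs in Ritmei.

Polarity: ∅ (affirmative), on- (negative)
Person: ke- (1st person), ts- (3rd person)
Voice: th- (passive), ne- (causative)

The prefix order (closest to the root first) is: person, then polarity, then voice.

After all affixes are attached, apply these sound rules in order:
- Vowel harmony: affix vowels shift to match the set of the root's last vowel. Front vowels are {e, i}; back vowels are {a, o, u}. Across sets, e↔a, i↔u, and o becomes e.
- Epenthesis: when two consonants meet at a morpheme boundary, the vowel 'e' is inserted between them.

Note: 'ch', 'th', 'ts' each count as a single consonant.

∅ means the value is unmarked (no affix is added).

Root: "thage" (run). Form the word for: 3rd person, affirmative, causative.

netsethage

Attach person 3rd person ts- → tsthage.
polarity = affirmative: zero marking, form stays tsthage.
Attach voice causative ne- → netsthage.
Vowel harmony: no change.
Apply epenthesis: netsthage → netsethage.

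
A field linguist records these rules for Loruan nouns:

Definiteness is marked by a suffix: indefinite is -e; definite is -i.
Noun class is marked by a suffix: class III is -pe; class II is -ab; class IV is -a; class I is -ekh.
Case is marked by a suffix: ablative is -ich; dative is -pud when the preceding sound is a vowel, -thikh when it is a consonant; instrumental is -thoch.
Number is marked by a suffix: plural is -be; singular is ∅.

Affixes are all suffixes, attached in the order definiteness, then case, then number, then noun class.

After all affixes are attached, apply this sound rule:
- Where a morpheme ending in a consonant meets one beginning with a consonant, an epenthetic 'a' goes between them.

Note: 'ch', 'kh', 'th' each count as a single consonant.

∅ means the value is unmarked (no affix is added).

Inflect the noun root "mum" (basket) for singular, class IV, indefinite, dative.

mumepuda

Attach definiteness indefinite -e → mume.
Attach case dative -pud (after vowel 'e') → mumepud.
number = singular: zero marking, form stays mumepud.
Attach noun class class IV -a → mumepuda.
Epenthesis: no change.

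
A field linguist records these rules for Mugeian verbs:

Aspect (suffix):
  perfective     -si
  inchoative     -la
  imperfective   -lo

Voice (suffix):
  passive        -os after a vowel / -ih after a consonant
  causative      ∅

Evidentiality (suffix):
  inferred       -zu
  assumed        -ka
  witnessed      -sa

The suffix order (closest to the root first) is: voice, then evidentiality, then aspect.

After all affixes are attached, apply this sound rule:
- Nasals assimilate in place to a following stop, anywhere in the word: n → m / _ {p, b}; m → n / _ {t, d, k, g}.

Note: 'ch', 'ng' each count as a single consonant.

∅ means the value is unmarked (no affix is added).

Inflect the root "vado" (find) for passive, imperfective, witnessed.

vadoossalo

Attach voice passive -os (after vowel 'o') → vadoos.
Attach evidentiality witnessed -sa → vadoossa.
Attach aspect imperfective -lo → vadoossalo.
Nasal assimilation: no change.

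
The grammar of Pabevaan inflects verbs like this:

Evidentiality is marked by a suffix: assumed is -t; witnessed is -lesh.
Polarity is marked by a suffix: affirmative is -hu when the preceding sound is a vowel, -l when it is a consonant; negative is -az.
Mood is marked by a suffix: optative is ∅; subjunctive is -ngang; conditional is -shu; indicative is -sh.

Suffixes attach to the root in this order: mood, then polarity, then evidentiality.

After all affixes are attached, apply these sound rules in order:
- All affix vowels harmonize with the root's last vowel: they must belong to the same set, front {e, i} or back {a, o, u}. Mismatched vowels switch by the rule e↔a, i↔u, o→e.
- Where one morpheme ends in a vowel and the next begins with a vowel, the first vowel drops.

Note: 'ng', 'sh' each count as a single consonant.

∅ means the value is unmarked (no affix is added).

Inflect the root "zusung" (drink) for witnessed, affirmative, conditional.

zusungshuhulash

Attach mood conditional -shu → zusungshu.
Attach polarity affirmative -hu (after vowel 'u') → zusungshuhu.
Attach evidentiality witnessed -lesh → zusungshuhulesh.
Apply vowel harmony: zusungshuhulesh → zusungshuhulash.
Vowel deletion: no change.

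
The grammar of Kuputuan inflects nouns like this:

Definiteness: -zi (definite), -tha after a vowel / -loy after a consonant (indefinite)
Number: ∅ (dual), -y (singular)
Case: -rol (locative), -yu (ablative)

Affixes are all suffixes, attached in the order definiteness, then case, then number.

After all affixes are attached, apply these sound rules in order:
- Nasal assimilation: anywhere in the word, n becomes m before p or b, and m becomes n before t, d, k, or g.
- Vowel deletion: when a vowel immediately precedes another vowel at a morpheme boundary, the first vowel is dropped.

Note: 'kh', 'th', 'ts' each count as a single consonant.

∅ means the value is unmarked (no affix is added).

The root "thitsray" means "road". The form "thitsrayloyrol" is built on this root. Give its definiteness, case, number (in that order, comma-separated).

indefinite, locative, dual

Segment: thitsray-loy-rol.
definiteness: -tha/loy → indefinite.
case: -rol → locative.
number: ∅ → dual.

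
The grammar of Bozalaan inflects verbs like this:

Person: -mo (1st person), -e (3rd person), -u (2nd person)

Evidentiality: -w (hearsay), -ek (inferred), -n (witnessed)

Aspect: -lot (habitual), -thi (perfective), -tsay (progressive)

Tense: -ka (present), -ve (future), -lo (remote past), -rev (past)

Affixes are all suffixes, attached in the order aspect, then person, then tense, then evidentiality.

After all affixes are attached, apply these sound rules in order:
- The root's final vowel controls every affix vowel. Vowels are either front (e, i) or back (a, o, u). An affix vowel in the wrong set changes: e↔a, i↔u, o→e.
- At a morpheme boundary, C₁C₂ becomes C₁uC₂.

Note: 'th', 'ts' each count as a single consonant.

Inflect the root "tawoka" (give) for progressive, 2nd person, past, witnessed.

tawokatsayuravun

Attach aspect progressive -tsay → tawokatsay.
Attach person 2nd person -u → tawokatsayu.
Attach tense past -rev → tawokatsayurev.
Attach evidentiality witnessed -n → tawokatsayurevn.
Apply vowel harmony: tawokatsayurevn → tawokatsayuravn.
Apply epenthesis: tawokatsayuravn → tawokatsayuravun.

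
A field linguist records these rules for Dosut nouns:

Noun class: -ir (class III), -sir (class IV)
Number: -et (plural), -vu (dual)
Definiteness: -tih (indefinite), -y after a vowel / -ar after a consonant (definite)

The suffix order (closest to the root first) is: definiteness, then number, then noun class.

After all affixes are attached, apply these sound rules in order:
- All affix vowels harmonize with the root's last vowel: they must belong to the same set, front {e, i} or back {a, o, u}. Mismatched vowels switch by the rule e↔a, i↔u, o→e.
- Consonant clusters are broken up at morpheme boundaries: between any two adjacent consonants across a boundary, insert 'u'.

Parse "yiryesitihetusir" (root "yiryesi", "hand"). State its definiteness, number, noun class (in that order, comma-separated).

indefinite, plural, class IV

Segment: yiryesi-tih-et-sir.
definiteness: -tih → indefinite.
number: -et → plural.
noun class: -sir → class IV.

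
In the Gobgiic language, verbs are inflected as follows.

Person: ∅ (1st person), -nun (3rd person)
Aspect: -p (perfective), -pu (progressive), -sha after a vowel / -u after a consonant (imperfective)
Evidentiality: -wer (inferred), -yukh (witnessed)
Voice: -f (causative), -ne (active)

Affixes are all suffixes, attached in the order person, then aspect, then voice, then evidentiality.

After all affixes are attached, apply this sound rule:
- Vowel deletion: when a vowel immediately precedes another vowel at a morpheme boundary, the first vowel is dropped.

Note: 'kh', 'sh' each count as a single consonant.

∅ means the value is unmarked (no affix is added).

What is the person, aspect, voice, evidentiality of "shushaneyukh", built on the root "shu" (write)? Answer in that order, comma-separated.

1st person, imperfective, active, witnessed

Segment: shu-sha-ne-yukh.
person: ∅ → 1st person.
aspect: -sha/u → imperfective.
voice: -ne → active.
evidentiality: -yukh → witnessed.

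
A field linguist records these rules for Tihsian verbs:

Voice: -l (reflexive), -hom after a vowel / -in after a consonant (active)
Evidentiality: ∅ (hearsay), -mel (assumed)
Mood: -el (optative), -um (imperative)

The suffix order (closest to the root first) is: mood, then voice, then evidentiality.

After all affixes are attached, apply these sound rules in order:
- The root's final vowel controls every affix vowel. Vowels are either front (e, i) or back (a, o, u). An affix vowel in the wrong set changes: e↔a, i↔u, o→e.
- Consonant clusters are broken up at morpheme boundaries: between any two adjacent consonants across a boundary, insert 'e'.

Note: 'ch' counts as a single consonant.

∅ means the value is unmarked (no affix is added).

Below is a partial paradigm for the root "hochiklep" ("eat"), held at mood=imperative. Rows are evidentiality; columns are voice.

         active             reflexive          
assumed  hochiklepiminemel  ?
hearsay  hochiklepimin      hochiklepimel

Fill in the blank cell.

hochiklepimelemel

Attach mood imperative -um → hochiklepum.
Attach voice reflexive -l → hochiklepuml.
Attach evidentiality assumed -mel → hochiklepumlmel.
Apply vowel harmony: hochiklepumlmel → hochiklepimlmel.
Apply epenthesis: hochiklepimlmel → hochiklepimelemel.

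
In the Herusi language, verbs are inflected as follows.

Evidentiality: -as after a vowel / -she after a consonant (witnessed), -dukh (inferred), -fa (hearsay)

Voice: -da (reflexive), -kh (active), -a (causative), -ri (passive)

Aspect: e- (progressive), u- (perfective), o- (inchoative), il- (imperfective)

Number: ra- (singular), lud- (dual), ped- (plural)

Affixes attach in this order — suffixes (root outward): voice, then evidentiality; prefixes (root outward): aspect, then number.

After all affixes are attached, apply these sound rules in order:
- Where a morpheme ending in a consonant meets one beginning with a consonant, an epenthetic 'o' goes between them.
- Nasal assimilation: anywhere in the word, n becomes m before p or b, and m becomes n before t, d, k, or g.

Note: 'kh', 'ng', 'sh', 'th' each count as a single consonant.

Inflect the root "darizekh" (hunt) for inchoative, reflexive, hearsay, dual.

ludodarizekhodafa

Attach aspect inchoative o- → odarizekh.
Attach number dual lud- → ludodarizekh.
Attach voice reflexive -da → ludodarizekhda.
Attach evidentiality hearsay -fa → ludodarizekhdafa.
Apply epenthesis: ludodarizekhdafa → ludodarizekhodafa.
Nasal assimilation: no change.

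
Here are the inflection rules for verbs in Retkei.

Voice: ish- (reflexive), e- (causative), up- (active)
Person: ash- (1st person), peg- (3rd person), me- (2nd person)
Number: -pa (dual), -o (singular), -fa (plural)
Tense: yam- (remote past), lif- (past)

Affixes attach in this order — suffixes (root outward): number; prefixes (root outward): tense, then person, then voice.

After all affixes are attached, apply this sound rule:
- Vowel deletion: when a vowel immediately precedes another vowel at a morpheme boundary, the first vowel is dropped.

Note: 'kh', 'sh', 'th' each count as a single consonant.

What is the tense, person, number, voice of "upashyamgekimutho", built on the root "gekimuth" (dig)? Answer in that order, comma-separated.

Segment: up-ash-yam-gekimuth-o.
tense: yam- → remote past.
person: ash- → 1st person.
number: -o → singular.
voice: up- → active.

remote past, 1st person, singular, active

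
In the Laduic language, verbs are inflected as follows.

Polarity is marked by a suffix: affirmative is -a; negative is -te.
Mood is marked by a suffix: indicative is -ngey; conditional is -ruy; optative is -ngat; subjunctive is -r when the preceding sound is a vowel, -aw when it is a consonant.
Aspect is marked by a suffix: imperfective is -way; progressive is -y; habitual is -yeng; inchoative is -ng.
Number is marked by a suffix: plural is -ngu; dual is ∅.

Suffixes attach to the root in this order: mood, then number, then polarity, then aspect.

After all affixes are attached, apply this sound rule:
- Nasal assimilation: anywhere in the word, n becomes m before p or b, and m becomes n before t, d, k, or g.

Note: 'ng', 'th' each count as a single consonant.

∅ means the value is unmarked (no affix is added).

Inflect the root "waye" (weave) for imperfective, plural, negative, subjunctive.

Attach mood subjunctive -r (after vowel 'e') → wayer.
Attach number plural -ngu → wayerngu.
Attach polarity negative -te → wayerngute.
Attach aspect imperfective -way → wayernguteway.
Nasal assimilation: no change.

wayernguteway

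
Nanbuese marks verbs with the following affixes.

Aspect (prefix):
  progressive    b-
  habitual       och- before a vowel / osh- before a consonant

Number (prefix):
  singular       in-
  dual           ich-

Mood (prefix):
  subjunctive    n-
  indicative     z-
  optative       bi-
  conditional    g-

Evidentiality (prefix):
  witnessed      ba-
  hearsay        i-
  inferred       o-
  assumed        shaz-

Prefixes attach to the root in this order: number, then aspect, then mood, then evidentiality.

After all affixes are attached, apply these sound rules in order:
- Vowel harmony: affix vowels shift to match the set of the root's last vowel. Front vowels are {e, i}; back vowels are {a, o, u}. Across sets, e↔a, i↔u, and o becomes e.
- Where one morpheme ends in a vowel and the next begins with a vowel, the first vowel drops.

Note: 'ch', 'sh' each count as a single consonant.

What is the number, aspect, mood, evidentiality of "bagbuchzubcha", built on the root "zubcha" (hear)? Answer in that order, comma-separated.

Segment: ba-g-b-ich-zubcha.
number: ich- → dual.
aspect: b- → progressive.
mood: g- → conditional.
evidentiality: ba- → witnessed.

dual, progressive, conditional, witnessed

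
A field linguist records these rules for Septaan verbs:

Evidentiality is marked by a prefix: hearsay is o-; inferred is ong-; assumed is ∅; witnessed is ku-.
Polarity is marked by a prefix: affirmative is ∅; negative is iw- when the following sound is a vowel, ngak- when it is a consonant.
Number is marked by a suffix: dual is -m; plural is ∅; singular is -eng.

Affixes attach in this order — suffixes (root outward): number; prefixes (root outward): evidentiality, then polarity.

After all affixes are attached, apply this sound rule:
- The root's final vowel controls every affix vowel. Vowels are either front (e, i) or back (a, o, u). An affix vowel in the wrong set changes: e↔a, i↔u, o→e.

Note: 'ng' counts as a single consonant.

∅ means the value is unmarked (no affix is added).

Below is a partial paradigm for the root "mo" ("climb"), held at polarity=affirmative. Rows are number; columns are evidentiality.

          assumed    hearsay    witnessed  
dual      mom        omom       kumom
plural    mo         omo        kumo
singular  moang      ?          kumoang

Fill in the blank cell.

Attach evidentiality hearsay o- → omo.
polarity = affirmative: zero marking, form stays omo.
Attach number singular -eng → omoeng.
Apply vowel harmony: omoeng → omoang.

omoang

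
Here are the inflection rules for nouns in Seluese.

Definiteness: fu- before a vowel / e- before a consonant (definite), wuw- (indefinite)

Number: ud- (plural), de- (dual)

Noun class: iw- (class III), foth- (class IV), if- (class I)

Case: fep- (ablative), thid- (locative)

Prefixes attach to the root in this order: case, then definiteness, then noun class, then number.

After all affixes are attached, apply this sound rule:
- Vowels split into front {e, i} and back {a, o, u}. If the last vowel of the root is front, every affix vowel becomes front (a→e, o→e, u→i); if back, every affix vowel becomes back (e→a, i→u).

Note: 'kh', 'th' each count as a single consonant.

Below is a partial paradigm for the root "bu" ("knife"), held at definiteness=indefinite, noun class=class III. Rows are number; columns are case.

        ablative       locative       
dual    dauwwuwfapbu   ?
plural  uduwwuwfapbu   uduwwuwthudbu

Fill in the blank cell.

dauwwuwthudbu

Attach case locative thid- → thidbu.
Attach definiteness indefinite wuw- → wuwthidbu.
Attach noun class class III iw- → iwwuwthidbu.
Attach number dual de- → deiwwuwthidbu.
Apply vowel harmony: deiwwuwthidbu → dauwwuwthudbu.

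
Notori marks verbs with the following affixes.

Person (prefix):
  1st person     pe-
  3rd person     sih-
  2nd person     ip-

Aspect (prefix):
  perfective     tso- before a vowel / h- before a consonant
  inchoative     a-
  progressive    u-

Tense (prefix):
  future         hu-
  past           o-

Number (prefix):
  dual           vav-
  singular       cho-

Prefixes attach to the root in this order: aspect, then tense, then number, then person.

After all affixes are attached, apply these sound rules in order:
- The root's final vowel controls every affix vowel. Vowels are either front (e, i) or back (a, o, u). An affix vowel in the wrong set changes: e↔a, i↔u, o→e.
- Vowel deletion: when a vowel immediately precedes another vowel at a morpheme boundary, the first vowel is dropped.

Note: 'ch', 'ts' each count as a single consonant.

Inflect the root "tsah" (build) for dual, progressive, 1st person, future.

pavavhutsah

Attach aspect progressive u- → utsah.
Attach tense future hu- → huutsah.
Attach number dual vav- → vavhuutsah.
Attach person 1st person pe- → pevavhuutsah.
Apply vowel harmony: pevavhuutsah → pavavhuutsah.
Apply vowel deletion: pavavhuutsah → pavavhutsah.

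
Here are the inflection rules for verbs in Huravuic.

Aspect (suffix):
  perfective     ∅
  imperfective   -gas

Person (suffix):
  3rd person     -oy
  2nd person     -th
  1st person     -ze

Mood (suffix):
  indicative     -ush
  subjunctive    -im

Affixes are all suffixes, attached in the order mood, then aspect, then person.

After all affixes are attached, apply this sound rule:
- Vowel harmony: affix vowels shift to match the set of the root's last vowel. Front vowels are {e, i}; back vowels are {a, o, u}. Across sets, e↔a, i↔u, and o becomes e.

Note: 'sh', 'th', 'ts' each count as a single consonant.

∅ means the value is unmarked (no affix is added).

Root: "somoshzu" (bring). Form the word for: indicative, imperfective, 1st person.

Attach mood indicative -ush → somoshzuush.
Attach aspect imperfective -gas → somoshzuushgas.
Attach person 1st person -ze → somoshzuushgasze.
Apply vowel harmony: somoshzuushgasze → somoshzuushgasza.

somoshzuushgasza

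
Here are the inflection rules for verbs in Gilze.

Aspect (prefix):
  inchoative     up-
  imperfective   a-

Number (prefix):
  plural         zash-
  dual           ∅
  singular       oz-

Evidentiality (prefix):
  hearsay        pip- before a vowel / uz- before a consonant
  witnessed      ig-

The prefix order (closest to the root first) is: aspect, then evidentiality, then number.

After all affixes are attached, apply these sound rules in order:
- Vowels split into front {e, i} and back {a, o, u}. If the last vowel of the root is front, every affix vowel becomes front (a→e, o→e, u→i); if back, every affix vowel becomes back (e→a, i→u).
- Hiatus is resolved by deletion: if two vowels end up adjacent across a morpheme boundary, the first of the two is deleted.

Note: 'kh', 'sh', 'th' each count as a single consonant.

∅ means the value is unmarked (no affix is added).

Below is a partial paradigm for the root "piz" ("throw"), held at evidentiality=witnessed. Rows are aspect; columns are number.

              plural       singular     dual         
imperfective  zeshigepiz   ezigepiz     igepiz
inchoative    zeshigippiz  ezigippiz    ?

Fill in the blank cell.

igippiz

Attach aspect inchoative up- → uppiz.
Attach evidentiality witnessed ig- → iguppiz.
number = dual: zero marking, form stays iguppiz.
Apply vowel harmony: iguppiz → igippiz.
Vowel deletion: no change.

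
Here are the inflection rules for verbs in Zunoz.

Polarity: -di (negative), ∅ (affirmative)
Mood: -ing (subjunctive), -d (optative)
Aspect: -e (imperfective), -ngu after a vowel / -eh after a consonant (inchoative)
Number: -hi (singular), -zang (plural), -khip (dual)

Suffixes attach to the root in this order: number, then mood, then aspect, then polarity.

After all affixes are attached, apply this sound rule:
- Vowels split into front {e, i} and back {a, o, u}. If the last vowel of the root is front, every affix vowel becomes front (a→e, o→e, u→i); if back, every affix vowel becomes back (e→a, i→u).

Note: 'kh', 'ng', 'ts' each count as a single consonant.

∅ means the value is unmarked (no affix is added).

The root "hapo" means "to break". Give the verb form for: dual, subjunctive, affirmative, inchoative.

hapokhupungah

Attach number dual -khip → hapokhip.
Attach mood subjunctive -ing → hapokhiping.
Attach aspect inchoative -eh (after consonant 'ng') → hapokhipingeh.
polarity = affirmative: zero marking, form stays hapokhipingeh.
Apply vowel harmony: hapokhipingeh → hapokhupungah.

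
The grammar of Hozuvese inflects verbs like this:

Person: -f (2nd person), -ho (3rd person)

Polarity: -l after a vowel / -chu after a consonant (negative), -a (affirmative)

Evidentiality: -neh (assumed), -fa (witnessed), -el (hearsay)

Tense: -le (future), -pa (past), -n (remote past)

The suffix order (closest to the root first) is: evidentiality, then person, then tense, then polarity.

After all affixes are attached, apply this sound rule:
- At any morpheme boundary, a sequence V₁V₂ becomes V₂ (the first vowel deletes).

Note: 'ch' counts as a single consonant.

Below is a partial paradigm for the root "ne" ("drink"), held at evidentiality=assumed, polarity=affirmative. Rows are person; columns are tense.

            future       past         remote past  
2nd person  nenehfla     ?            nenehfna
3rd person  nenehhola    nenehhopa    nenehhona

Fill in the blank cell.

nenehfpa

Attach evidentiality assumed -neh → neneh.
Attach person 2nd person -f → nenehf.
Attach tense past -pa → nenehfpa.
Attach polarity affirmative -a → nenehfpaa.
Apply vowel deletion: nenehfpaa → nenehfpa.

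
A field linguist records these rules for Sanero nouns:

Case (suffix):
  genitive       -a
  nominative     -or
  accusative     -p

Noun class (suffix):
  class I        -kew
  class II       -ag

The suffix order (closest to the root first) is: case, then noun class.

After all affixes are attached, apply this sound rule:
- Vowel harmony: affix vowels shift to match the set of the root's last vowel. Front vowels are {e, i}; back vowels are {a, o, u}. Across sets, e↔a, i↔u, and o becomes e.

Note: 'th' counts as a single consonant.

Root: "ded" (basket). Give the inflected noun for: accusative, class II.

dedpeg

Attach case accusative -p → dedp.
Attach noun class class II -ag → dedpag.
Apply vowel harmony: dedpag → dedpeg.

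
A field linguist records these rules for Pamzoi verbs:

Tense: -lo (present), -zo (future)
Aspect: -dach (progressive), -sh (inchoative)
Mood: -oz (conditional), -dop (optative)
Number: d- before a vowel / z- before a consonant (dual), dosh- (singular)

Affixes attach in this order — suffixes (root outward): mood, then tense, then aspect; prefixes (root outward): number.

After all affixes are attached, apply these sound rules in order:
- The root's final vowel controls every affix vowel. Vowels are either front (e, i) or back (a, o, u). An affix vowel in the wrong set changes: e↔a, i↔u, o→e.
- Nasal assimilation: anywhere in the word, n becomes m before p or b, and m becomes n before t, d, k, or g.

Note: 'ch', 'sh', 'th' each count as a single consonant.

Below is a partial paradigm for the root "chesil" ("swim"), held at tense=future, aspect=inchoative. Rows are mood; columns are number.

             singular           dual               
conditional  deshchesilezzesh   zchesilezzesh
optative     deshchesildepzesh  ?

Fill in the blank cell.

zchesildepzesh

Attach mood optative -dop → chesildop.
Attach number dual z- (before consonant 'ch') → zchesildop.
Attach tense future -zo → zchesildopzo.
Attach aspect inchoative -sh → zchesildopzosh.
Apply vowel harmony: zchesildopzosh → zchesildepzesh.
Nasal assimilation: no change.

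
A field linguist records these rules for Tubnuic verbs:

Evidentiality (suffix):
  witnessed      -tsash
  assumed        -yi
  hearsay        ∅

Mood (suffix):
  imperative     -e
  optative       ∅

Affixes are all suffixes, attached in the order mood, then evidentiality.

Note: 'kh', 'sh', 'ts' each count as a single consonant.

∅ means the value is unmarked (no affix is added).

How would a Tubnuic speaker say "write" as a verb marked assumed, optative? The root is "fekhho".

mood = optative: zero marking, form stays fekhho.
Attach evidentiality assumed -yi → fekhhoyi.

fekhhoyi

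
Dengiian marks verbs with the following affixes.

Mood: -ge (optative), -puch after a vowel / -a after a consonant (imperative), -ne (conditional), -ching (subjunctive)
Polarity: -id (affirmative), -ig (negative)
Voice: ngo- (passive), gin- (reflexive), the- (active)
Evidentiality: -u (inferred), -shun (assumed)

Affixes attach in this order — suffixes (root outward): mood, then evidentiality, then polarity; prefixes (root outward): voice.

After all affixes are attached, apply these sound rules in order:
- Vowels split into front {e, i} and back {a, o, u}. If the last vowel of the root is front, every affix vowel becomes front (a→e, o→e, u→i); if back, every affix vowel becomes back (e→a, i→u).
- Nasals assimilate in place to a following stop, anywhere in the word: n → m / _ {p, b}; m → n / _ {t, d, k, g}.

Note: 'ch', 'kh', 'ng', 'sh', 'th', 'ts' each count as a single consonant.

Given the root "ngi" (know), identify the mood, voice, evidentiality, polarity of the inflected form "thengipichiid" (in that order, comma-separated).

imperative, active, inferred, affirmative

Segment: the-ngi-puch-u-id.
mood: -puch/a → imperative.
voice: the- → active.
evidentiality: -u → inferred.
polarity: -id → affirmative.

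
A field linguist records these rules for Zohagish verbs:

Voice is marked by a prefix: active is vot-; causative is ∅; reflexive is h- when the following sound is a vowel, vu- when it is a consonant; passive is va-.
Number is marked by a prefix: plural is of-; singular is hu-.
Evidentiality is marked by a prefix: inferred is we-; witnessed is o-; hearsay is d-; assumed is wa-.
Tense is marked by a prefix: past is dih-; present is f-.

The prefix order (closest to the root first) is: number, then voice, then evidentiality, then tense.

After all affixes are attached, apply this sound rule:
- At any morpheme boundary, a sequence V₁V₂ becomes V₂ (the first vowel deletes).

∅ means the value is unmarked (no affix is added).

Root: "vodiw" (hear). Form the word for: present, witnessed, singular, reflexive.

Attach number singular hu- → huvodiw.
Attach voice reflexive vu- (before consonant 'h') → vuhuvodiw.
Attach evidentiality witnessed o- → ovuhuvodiw.
Attach tense present f- → fovuhuvodiw.
Vowel deletion: no change.

fovuhuvodiw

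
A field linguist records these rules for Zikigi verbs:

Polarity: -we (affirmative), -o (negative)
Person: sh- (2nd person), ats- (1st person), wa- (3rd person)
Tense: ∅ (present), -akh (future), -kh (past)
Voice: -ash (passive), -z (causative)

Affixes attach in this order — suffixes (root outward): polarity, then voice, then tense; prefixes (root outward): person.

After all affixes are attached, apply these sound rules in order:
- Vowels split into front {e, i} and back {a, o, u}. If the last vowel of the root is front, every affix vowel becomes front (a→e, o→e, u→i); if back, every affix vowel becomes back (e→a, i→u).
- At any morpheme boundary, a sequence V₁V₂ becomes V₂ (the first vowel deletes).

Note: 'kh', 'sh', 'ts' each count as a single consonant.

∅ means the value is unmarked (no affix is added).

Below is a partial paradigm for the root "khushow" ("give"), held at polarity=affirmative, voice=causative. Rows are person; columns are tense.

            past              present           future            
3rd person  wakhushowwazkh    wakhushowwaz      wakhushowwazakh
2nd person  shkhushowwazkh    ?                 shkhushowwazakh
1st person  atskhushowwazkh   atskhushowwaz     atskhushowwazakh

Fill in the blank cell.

Attach polarity affirmative -we → khushowwe.
Attach person 2nd person sh- → shkhushowwe.
Attach voice causative -z → shkhushowwez.
tense = present: zero marking, form stays shkhushowwez.
Apply vowel harmony: shkhushowwez → shkhushowwaz.
Vowel deletion: no change.

shkhushowwaz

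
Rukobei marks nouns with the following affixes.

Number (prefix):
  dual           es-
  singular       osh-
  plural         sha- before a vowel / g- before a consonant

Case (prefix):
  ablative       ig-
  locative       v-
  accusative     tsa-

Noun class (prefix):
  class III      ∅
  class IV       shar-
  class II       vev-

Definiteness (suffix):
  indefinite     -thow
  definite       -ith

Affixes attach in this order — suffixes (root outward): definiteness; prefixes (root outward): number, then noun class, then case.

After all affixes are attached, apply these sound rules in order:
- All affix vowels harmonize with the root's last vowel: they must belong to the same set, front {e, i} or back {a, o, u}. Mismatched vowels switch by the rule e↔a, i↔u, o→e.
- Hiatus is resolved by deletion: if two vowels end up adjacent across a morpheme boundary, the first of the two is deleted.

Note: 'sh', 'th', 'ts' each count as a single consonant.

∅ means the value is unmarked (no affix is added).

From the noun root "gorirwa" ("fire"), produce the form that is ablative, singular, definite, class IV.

Attach definiteness definite -ith → gorirwaith.
Attach number singular osh- → oshgorirwaith.
Attach noun class class IV shar- → sharoshgorirwaith.
Attach case ablative ig- → igsharoshgorirwaith.
Apply vowel harmony: igsharoshgorirwaith → ugsharoshgorirwauth.
Apply vowel deletion: ugsharoshgorirwauth → ugsharoshgorirwuth.

ugsharoshgorirwuth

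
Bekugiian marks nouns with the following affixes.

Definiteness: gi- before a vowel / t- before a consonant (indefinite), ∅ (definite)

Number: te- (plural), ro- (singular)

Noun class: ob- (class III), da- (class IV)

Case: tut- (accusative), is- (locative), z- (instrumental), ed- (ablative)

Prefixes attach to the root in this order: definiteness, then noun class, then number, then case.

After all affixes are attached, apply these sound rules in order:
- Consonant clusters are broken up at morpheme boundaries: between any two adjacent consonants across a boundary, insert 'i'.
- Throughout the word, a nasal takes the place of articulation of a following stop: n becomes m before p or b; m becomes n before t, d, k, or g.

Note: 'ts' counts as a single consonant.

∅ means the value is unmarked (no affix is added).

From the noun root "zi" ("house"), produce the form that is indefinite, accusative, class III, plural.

Attach definiteness indefinite t- (before consonant 'z') → tzi.
Attach noun class class III ob- → obtzi.
Attach number plural te- → teobtzi.
Attach case accusative tut- → tutteobtzi.
Apply epenthesis: tutteobtzi → tutiteobitizi.
Nasal assimilation: no change.

tutiteobitizi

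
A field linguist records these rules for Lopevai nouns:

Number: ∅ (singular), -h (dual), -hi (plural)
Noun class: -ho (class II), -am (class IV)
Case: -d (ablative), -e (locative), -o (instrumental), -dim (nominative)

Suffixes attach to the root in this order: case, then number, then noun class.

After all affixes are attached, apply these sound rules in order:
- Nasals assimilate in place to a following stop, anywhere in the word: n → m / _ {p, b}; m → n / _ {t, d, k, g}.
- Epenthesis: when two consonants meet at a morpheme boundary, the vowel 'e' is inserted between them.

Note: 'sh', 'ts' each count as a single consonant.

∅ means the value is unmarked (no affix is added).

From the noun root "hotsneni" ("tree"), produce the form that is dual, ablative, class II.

Attach case ablative -d → hotsnenid.
Attach number dual -h → hotsnenidh.
Attach noun class class II -ho → hotsnenidhho.
Nasal assimilation: no change.
Apply epenthesis: hotsnenidhho → hotsnenideheho.

hotsnenideheho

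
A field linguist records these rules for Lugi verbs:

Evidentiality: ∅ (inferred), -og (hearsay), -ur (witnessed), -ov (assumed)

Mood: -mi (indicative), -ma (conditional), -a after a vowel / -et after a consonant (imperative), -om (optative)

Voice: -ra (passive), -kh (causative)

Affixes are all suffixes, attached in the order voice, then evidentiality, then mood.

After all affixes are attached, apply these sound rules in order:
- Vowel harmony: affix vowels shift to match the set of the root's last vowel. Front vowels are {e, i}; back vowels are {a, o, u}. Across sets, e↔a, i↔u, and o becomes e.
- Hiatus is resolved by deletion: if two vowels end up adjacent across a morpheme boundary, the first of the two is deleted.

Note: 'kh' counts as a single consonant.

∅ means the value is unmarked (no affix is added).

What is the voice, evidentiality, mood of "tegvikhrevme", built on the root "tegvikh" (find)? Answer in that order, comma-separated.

passive, assumed, conditional

Segment: tegvikh-ra-ov-ma.
voice: -ra → passive.
evidentiality: -ov → assumed.
mood: -ma → conditional.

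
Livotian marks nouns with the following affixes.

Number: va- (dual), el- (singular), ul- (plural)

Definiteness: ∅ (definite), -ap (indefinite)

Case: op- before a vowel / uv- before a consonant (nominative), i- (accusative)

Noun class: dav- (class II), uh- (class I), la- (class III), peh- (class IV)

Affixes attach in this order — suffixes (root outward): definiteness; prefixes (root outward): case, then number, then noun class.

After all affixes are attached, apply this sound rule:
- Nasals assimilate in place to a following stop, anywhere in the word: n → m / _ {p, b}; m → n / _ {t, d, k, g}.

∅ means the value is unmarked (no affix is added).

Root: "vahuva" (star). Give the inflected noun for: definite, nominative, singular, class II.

Attach case nominative uv- (before consonant 'v') → uvvahuva.
definiteness = definite: zero marking, form stays uvvahuva.
Attach number singular el- → eluvvahuva.
Attach noun class class II dav- → daveluvvahuva.
Nasal assimilation: no change.

daveluvvahuva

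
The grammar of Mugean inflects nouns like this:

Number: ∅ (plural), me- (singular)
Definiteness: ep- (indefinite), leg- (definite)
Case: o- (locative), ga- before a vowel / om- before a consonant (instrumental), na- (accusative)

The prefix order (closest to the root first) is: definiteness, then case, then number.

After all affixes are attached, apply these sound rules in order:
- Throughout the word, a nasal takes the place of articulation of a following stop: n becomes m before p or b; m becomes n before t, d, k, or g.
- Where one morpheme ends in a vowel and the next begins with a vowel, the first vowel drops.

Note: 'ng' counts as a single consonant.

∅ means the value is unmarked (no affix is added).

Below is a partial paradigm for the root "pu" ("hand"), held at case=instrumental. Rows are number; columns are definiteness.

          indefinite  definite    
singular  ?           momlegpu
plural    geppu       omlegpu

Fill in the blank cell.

Attach definiteness indefinite ep- → eppu.
Attach case instrumental ga- (before vowel 'e') → gaeppu.
Attach number singular me- → megaeppu.
Nasal assimilation: no change.
Apply vowel deletion: megaeppu → megeppu.

megeppu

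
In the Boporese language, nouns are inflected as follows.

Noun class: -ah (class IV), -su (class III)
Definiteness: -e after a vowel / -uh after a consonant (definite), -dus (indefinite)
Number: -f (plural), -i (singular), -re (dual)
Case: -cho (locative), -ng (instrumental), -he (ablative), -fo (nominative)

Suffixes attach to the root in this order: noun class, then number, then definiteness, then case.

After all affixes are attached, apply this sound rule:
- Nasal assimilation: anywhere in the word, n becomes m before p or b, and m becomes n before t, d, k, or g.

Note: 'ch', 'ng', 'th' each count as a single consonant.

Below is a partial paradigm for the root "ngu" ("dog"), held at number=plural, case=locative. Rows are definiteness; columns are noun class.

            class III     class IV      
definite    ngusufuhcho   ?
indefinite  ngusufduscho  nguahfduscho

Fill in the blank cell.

nguahfuhcho

Attach noun class class IV -ah → nguah.
Attach number plural -f → nguahf.
Attach definiteness definite -uh (after consonant 'f') → nguahfuh.
Attach case locative -cho → nguahfuhcho.
Nasal assimilation: no change.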